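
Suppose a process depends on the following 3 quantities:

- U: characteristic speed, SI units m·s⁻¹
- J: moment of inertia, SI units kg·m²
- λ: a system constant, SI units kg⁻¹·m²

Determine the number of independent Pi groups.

0

There are 3 variables and 3 base dimensions (M, L, T).
The dimension matrix has rank 3.
Independent dimensionless groups: 3 − 3 = 0.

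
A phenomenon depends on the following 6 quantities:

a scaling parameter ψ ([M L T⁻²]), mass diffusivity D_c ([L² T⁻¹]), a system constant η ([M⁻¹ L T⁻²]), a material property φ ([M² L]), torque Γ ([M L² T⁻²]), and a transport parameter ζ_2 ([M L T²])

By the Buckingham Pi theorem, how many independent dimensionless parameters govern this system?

There are 6 variables and 3 base dimensions (M, L, T).
The dimension matrix has rank 3.
Independent dimensionless groups: 6 − 3 = 3.

3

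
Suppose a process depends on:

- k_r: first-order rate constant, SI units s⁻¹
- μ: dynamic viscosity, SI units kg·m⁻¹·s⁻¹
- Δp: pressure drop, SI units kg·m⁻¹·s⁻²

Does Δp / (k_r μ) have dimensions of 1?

Sum the exponent of each base dimension across the product:
  M: −[k_r]_M − [μ]_M + [Δp]_M = −(0) − (1) + (1) = 0
  L: −[k_r]_L − [μ]_L + [Δp]_L = −(0) − (-1) + (-1) = 0
  T: −[k_r]_T − [μ]_T + [Δp]_T = −(-1) − (-1) + (-2) = 0
All base exponents vanish — dimensionless.

yes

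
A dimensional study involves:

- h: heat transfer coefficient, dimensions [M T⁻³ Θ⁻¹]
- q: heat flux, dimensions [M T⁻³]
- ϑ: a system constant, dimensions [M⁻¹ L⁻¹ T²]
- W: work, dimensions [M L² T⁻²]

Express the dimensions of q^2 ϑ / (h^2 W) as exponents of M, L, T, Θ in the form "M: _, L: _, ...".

Collect each base-dimension exponent across the product:
  M: −2·(1) + 2·(1) + (-1) − (1) = -2
  L: −2·(0) + 2·(0) + (-1) − (2) = -3
  T: −2·(-3) + 2·(-3) + (2) − (-2) = 4
  Θ: −2·(-1) + 2·(0) + (0) − (0) = 2
So the dimensions are [M⁻² L⁻³ T⁴ Θ²].

M: -2, L: -3, T: 4, Θ: 2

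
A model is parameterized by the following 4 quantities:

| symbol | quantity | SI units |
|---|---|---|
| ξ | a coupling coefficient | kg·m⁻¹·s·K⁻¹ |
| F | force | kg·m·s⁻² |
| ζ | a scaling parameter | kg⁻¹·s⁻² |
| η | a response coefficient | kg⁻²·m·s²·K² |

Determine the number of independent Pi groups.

1

There are 4 variables and 4 base dimensions (M, L, T, Θ).
The dimension matrix has rank 3 (less than 4: the dimension vectors are linearly dependent).
Independent dimensionless groups: 4 − 3 = 1.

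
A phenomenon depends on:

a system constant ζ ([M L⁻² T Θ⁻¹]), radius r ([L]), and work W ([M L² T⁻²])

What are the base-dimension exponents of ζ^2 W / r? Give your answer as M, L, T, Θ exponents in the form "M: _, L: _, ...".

Collect each base-dimension exponent across the product:
  M: 2·(1) − (0) + (1) = 3
  L: 2·(-2) − (1) + (2) = -3
  T: 2·(1) − (0) + (-2) = 0
  Θ: 2·(-1) − (0) + (0) = -2
So the dimensions are [M³ L⁻³ Θ⁻²].

M: 3, L: -3, T: 0, Θ: -2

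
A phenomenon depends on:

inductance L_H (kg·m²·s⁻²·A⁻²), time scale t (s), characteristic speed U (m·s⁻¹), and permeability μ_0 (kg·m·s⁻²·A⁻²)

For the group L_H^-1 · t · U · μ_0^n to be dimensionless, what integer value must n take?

1

Balance the M exponent: (1)·n from μ_0, plus −(1) + (0) + (0) = -1 from the rest, must sum to zero.
n − 1 = 0, so n = 1.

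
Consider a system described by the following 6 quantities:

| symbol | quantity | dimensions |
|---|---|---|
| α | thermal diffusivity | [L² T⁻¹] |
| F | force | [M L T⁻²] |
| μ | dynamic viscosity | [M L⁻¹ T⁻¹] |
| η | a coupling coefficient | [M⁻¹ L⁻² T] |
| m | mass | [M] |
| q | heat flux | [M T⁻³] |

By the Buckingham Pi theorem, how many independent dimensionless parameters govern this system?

3

There are 6 variables and 3 base dimensions (M, L, T).
The dimension matrix has rank 3.
Independent dimensionless groups: 6 − 3 = 3.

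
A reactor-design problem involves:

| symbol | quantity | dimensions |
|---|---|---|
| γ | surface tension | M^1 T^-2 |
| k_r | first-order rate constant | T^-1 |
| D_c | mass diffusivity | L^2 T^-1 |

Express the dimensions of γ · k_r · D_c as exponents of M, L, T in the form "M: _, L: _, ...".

Collect each base-dimension exponent across the product:
  M: (1) + (0) + (0) = 1
  L: (0) + (0) + (2) = 2
  T: (-2) + (-1) + (-1) = -4
So the dimensions are [M L² T⁻⁴].

M: 1, L: 2, T: -4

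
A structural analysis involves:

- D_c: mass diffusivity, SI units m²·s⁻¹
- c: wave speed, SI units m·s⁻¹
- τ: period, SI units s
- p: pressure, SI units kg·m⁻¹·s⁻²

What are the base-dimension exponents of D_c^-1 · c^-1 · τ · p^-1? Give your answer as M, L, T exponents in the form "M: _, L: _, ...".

M: -1, L: -2, T: 5

Collect each base-dimension exponent across the product:
  M: −(0) − (0) + (0) − (1) = -1
  L: −(2) − (1) + (0) − (-1) = -2
  T: −(-1) − (-1) + (1) − (-2) = 5
So the dimensions are [M⁻¹ L⁻² T⁵].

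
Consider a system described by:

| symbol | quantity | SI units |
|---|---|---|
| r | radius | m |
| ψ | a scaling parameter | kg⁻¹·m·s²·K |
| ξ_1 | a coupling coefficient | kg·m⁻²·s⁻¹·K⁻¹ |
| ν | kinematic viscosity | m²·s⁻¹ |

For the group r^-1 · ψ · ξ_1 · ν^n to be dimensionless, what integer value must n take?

Balance the L exponent: (2)·n from ν, plus −(1) + (1) + (-2) = -2 from the rest, must sum to zero.
2n − 2 = 0, so n = 1.

1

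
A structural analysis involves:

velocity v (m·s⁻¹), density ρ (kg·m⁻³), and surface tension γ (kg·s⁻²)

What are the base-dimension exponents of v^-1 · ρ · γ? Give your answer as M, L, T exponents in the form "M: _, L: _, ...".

Collect each base-dimension exponent across the product:
  M: −(0) + (1) + (1) = 2
  L: −(1) + (-3) + (0) = -4
  T: −(-1) + (0) + (-2) = -1
So the dimensions are [M² L⁻⁴ T⁻¹].

M: 2, L: -4, T: -1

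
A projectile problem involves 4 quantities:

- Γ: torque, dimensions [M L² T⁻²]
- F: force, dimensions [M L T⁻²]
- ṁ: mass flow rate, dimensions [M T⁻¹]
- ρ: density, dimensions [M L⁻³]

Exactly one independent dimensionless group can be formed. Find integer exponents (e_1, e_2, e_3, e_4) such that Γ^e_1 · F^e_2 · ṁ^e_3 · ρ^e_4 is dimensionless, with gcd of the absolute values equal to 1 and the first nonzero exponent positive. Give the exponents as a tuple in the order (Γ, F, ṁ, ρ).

M: e_1·(1) + e_2·(1) + e_3·(1) + e_4·(1) = 0
L: e_1·(2) + e_2·(1) + e_3·(0) + e_4·(-3) = 0
T: e_1·(-2) + e_2·(-2) + e_3·(-1) + e_4·(0) = 0
Solving this homogeneous linear system for the smallest-integer solution (first nonzero entry positive) gives (2, -1, -2, 1).

(2, -1, -2, 1)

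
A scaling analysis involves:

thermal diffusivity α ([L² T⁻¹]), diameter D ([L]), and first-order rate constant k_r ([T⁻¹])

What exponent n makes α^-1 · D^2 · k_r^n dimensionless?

1

Balance the T exponent: (-1)·n from k_r, plus −(-1) + 2·(0) = 1 from the rest, must sum to zero.
−n + 1 = 0, so n = 1.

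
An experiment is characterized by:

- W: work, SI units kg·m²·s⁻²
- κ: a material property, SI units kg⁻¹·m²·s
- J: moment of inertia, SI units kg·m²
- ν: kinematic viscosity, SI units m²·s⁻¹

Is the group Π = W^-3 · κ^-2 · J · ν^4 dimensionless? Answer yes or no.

Sum the exponent of each base dimension across the product:
  M: −3·[W]_M − 2·[κ]_M + [J]_M + 4·[ν]_M = −3·(1) − 2·(-1) + (1) + 4·(0) = 0
  L: −3·[W]_L − 2·[κ]_L + [J]_L + 4·[ν]_L = −3·(2) − 2·(2) + (2) + 4·(2) = 0
  T: −3·[W]_T − 2·[κ]_T + [J]_T + 4·[ν]_T = −3·(-2) − 2·(1) + (0) + 4·(-1) = 0
All base exponents vanish — dimensionless.

yes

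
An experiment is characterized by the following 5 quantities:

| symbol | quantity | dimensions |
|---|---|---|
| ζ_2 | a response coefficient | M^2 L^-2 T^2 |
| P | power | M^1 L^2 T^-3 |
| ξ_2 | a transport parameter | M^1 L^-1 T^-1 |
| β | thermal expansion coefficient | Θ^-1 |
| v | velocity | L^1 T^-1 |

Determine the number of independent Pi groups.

There are 5 variables and 4 base dimensions (M, L, T, Θ).
The dimension matrix has rank 4.
Independent dimensionless groups: 5 − 4 = 1.

1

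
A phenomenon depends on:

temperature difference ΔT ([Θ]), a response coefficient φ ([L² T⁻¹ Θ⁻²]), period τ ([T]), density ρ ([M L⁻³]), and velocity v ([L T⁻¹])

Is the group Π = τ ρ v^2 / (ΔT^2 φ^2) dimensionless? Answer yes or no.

no

Sum the exponent of each base dimension across the product:
  M: −2·[ΔT]_M − 2·[φ]_M + [τ]_M + [ρ]_M + 2·[v]_M = −2·(0) − 2·(0) + (0) + (1) + 2·(0) = 1
  L: −2·[ΔT]_L − 2·[φ]_L + [τ]_L + [ρ]_L + 2·[v]_L = −2·(0) − 2·(2) + (0) + (-3) + 2·(1) = -5
  T: −2·[ΔT]_T − 2·[φ]_T + [τ]_T + [ρ]_T + 2·[v]_T = −2·(0) − 2·(-1) + (1) + (0) + 2·(-1) = 1
  Θ: −2·[ΔT]_Θ − 2·[φ]_Θ + [τ]_Θ + [ρ]_Θ + 2·[v]_Θ = −2·(1) − 2·(-2) + (0) + (0) + 2·(0) = 2
Net dimensions [M L⁻⁵ T Θ²] ≠ [1] — not dimensionless.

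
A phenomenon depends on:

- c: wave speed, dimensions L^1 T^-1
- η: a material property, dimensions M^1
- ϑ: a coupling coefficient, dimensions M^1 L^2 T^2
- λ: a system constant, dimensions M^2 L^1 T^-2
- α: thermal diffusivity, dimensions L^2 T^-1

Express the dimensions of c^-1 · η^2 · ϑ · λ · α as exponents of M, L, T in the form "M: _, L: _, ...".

Collect each base-dimension exponent across the product:
  M: −(0) + 2·(1) + (1) + (2) + (0) = 5
  L: −(1) + 2·(0) + (2) + (1) + (2) = 4
  T: −(-1) + 2·(0) + (2) + (-2) + (-1) = 0
So the dimensions are [M⁵ L⁴].

M: 5, L: 4, T: 0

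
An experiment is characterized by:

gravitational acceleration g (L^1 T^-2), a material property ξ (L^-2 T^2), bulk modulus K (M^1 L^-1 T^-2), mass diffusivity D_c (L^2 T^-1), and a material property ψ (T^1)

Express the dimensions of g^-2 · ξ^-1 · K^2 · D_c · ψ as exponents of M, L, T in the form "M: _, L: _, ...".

M: 2, L: 0, T: -2

Collect each base-dimension exponent across the product:
  M: −2·(0) − (0) + 2·(1) + (0) + (0) = 2
  L: −2·(1) − (-2) + 2·(-1) + (2) + (0) = 0
  T: −2·(-2) − (2) + 2·(-2) + (-1) + (1) = -2
So the dimensions are [M² T⁻²].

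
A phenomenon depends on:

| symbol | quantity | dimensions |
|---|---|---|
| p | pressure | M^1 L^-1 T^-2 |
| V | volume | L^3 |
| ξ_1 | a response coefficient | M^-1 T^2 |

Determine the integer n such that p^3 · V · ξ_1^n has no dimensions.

3

Balance the M exponent: (-1)·n from ξ_1, plus 3·(1) + (0) = 3 from the rest, must sum to zero.
−n + 3 = 0, so n = 3.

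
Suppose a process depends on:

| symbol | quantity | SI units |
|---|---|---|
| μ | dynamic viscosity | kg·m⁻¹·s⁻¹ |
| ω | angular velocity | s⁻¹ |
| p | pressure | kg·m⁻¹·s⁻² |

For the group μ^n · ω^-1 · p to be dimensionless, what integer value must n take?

-1

Balance the M exponent: (1)·n from μ, plus −(0) + (1) = 1 from the rest, must sum to zero.
n + 1 = 0, so n = -1.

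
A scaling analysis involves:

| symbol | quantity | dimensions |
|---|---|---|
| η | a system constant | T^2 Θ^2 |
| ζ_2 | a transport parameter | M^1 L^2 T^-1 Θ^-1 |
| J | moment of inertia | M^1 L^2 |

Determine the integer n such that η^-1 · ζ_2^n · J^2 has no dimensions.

Balance the M exponent: (1)·n from ζ_2, plus −(0) + 2·(1) = 2 from the rest, must sum to zero.
n + 2 = 0, so n = -2.

-2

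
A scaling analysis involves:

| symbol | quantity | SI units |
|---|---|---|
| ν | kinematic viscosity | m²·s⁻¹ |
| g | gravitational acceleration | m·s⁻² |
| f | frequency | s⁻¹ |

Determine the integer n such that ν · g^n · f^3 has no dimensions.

-2

Balance the L exponent: (1)·n from g, plus (2) + 3·(0) = 2 from the rest, must sum to zero.
n + 2 = 0, so n = -2.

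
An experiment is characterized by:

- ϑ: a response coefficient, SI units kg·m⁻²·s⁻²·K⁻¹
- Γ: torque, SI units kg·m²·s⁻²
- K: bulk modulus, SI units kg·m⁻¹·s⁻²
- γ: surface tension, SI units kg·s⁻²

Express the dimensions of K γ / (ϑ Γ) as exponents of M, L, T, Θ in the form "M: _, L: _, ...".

M: 0, L: -1, T: 0, Θ: 1

Collect each base-dimension exponent across the product:
  M: −(1) − (1) + (1) + (1) = 0
  L: −(-2) − (2) + (-1) + (0) = -1
  T: −(-2) − (-2) + (-2) + (-2) = 0
  Θ: −(-1) − (0) + (0) + (0) = 1
So the dimensions are [L⁻¹ Θ].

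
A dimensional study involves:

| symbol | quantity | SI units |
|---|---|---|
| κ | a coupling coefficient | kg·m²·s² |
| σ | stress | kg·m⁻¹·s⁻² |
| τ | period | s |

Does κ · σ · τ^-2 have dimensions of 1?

Sum the exponent of each base dimension across the product:
  M: [κ]_M + [σ]_M − 2·[τ]_M = (1) + (1) − 2·(0) = 2
  L: [κ]_L + [σ]_L − 2·[τ]_L = (2) + (-1) − 2·(0) = 1
  T: [κ]_T + [σ]_T − 2·[τ]_T = (2) + (-2) − 2·(1) = -2
Net dimensions [M² L T⁻²] ≠ [1] — not dimensionless.

no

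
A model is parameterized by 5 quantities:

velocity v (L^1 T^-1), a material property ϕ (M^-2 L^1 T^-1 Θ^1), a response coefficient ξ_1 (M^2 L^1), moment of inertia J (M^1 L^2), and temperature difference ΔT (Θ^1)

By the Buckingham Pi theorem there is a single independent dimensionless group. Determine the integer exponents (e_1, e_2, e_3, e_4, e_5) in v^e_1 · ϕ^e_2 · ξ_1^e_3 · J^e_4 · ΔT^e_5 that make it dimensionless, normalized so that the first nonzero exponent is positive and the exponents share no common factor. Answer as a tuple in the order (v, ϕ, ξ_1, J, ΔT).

M: e_1·(0) + e_2·(-2) + e_3·(2) + e_4·(1) + e_5·(0) = 0
L: e_1·(1) + e_2·(1) + e_3·(1) + e_4·(2) + e_5·(0) = 0
T: e_1·(-1) + e_2·(-1) + e_3·(0) + e_4·(0) + e_5·(0) = 0
Θ: e_1·(0) + e_2·(1) + e_3·(0) + e_4·(0) + e_5·(1) = 0
Solving this homogeneous linear system for the smallest-integer solution (first nonzero entry positive) gives (3, -3, -4, 2, 3).

(3, -3, -4, 2, 3)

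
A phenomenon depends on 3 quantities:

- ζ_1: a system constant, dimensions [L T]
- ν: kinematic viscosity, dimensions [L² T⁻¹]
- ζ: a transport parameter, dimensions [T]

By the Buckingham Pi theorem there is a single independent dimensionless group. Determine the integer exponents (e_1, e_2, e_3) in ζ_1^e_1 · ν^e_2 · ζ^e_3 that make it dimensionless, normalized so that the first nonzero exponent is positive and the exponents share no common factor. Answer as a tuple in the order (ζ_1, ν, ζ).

L: e_1·(1) + e_2·(2) + e_3·(0) = 0
T: e_1·(1) + e_2·(-1) + e_3·(1) = 0
Solving this homogeneous linear system for the smallest-integer solution (first nonzero entry positive) gives (2, -1, -3).

(2, -1, -3)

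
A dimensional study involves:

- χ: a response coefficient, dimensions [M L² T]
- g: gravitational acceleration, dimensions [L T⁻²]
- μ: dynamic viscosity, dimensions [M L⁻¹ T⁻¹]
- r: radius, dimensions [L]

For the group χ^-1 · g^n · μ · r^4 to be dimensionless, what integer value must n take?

Balance the L exponent: (1)·n from g, plus −(2) + (-1) + 4·(1) = 1 from the rest, must sum to zero.
n + 1 = 0, so n = -1.

-1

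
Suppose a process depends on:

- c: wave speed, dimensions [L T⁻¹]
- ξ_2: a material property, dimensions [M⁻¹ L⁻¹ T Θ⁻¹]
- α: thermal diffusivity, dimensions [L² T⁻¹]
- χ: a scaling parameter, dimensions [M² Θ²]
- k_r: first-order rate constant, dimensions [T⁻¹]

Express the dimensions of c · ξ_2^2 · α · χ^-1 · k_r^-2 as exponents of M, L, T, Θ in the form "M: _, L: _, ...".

Collect each base-dimension exponent across the product:
  M: (0) + 2·(-1) + (0) − (2) − 2·(0) = -4
  L: (1) + 2·(-1) + (2) − (0) − 2·(0) = 1
  T: (-1) + 2·(1) + (-1) − (0) − 2·(-1) = 2
  Θ: (0) + 2·(-1) + (0) − (2) − 2·(0) = -4
So the dimensions are [M⁻⁴ L T² Θ⁻⁴].

M: -4, L: 1, T: 2, Θ: -4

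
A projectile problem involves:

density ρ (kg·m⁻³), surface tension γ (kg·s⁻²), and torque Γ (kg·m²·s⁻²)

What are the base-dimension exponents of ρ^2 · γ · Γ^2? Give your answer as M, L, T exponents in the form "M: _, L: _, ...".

M: 5, L: -2, T: -6

Collect each base-dimension exponent across the product:
  M: 2·(1) + (1) + 2·(1) = 5
  L: 2·(-3) + (0) + 2·(2) = -2
  T: 2·(0) + (-2) + 2·(-2) = -6
So the dimensions are [M⁵ L⁻² T⁻⁶].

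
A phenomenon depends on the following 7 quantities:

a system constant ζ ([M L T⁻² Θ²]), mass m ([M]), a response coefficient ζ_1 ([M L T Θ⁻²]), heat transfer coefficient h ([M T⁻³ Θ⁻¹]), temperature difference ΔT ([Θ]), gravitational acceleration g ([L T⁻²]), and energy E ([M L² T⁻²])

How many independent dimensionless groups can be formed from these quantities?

There are 7 variables and 4 base dimensions (M, L, T, Θ).
The dimension matrix has rank 4.
Independent dimensionless groups: 7 − 4 = 3.

3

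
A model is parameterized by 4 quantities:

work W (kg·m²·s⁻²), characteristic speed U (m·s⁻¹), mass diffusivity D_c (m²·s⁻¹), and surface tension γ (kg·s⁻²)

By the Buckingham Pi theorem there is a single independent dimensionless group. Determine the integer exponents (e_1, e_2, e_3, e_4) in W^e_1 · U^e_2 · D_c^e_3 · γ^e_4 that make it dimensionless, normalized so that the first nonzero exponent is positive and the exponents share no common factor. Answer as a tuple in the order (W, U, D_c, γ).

(1, 2, -2, -1)

M: e_1·(1) + e_2·(0) + e_3·(0) + e_4·(1) = 0
L: e_1·(2) + e_2·(1) + e_3·(2) + e_4·(0) = 0
T: e_1·(-2) + e_2·(-1) + e_3·(-1) + e_4·(-2) = 0
Solving this homogeneous linear system for the smallest-integer solution (first nonzero entry positive) gives (1, 2, -2, -1).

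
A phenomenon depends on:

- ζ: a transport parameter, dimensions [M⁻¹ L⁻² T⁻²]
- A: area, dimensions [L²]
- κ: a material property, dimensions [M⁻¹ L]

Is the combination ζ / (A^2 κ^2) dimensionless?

no

Sum the exponent of each base dimension across the product:
  M: [ζ]_M − 2·[A]_M − 2·[κ]_M = (-1) − 2·(0) − 2·(-1) = 1
  L: [ζ]_L − 2·[A]_L − 2·[κ]_L = (-2) − 2·(2) − 2·(1) = -8
  T: [ζ]_T − 2·[A]_T − 2·[κ]_T = (-2) − 2·(0) − 2·(0) = -2
Net dimensions [M L⁻⁸ T⁻²] ≠ [1] — not dimensionless.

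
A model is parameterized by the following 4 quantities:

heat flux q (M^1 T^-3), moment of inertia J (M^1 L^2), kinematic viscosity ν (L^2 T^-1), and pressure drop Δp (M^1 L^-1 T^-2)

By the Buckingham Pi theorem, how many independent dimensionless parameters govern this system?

There are 4 variables and 3 base dimensions (M, L, T).
The dimension matrix has rank 3.
Independent dimensionless groups: 4 − 3 = 1.

1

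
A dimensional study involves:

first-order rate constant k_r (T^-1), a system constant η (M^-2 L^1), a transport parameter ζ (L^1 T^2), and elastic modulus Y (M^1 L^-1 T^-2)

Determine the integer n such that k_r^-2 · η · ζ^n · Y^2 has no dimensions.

1

Balance the L exponent: (1)·n from ζ, plus −2·(0) + (1) + 2·(-1) = -1 from the rest, must sum to zero.
n − 1 = 0, so n = 1.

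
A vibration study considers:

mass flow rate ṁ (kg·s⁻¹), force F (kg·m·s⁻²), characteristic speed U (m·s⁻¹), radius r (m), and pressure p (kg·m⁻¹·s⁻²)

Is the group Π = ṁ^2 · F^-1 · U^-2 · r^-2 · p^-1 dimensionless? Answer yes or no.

no

Sum the exponent of each base dimension across the product:
  M: 2·[ṁ]_M − [F]_M − 2·[U]_M − 2·[r]_M − [p]_M = 2·(1) − (1) − 2·(0) − 2·(0) − (1) = 0
  L: 2·[ṁ]_L − [F]_L − 2·[U]_L − 2·[r]_L − [p]_L = 2·(0) − (1) − 2·(1) − 2·(1) − (-1) = -4
  T: 2·[ṁ]_T − [F]_T − 2·[U]_T − 2·[r]_T − [p]_T = 2·(-1) − (-2) − 2·(-1) − 2·(0) − (-2) = 4
Net dimensions [L⁻⁴ T⁴] ≠ [1] — not dimensionless.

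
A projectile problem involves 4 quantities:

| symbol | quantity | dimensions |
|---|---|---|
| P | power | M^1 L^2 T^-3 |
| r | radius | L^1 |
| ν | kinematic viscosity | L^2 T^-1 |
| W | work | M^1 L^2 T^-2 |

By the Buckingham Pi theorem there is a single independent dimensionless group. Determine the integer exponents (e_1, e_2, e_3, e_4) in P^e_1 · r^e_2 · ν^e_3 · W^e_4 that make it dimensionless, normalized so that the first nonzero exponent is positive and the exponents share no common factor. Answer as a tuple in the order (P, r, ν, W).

M: e_1·(1) + e_2·(0) + e_3·(0) + e_4·(1) = 0
L: e_1·(2) + e_2·(1) + e_3·(2) + e_4·(2) = 0
T: e_1·(-3) + e_2·(0) + e_3·(-1) + e_4·(-2) = 0
Solving this homogeneous linear system for the smallest-integer solution (first nonzero entry positive) gives (1, 2, -1, -1).

(1, 2, -1, -1)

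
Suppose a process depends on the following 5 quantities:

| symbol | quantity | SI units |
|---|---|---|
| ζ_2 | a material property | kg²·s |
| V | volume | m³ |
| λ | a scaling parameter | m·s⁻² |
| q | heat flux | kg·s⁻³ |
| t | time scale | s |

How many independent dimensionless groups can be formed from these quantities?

2

There are 5 variables and 3 base dimensions (M, L, T).
The dimension matrix has rank 3.
Independent dimensionless groups: 5 − 3 = 2.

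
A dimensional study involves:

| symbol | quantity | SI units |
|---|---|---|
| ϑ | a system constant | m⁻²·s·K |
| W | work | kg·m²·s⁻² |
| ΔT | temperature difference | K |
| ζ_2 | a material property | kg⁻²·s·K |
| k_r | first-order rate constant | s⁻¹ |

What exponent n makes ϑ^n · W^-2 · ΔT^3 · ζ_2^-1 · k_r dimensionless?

Balance the L exponent: (-2)·n from ϑ, plus −2·(2) + 3·(0) − (0) + (0) = -4 from the rest, must sum to zero.
-2n − 4 = 0, so n = -2.

-2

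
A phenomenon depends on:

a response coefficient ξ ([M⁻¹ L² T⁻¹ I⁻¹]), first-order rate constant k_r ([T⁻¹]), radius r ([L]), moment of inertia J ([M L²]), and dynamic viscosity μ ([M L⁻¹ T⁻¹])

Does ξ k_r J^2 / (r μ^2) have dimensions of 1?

no

Sum the exponent of each base dimension across the product:
  M: [ξ]_M + [k_r]_M − [r]_M + 2·[J]_M − 2·[μ]_M = (-1) + (0) − (0) + 2·(1) − 2·(1) = -1
  L: [ξ]_L + [k_r]_L − [r]_L + 2·[J]_L − 2·[μ]_L = (2) + (0) − (1) + 2·(2) − 2·(-1) = 7
  T: [ξ]_T + [k_r]_T − [r]_T + 2·[J]_T − 2·[μ]_T = (-1) + (-1) − (0) + 2·(0) − 2·(-1) = 0
  I: [ξ]_I + [k_r]_I − [r]_I + 2·[J]_I − 2·[μ]_I = (-1) + (0) − (0) + 2·(0) − 2·(0) = -1
Net dimensions [M⁻¹ L⁷ I⁻¹] ≠ [1] — not dimensionless.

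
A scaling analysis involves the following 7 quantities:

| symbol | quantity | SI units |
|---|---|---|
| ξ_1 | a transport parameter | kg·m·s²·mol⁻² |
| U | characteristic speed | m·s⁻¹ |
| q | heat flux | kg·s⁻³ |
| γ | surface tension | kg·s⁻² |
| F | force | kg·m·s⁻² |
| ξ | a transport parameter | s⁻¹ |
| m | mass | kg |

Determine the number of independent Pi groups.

3

There are 7 variables and 4 base dimensions (M, L, T, N).
The dimension matrix has rank 4.
Independent dimensionless groups: 7 − 4 = 3.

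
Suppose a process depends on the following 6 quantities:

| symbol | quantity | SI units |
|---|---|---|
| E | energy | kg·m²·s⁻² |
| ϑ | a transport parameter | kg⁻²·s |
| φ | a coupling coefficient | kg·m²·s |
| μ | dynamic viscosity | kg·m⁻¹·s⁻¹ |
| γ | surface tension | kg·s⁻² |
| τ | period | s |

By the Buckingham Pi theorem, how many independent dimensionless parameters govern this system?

3

There are 6 variables and 3 base dimensions (M, L, T).
The dimension matrix has rank 3.
Independent dimensionless groups: 6 − 3 = 3.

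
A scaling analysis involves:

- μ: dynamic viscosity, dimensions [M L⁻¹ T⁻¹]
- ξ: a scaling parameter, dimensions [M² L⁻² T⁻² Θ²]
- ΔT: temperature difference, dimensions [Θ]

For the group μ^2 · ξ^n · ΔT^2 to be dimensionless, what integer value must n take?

-1

Balance the M exponent: (2)·n from ξ, plus 2·(1) + 2·(0) = 2 from the rest, must sum to zero.
2n + 2 = 0, so n = -1.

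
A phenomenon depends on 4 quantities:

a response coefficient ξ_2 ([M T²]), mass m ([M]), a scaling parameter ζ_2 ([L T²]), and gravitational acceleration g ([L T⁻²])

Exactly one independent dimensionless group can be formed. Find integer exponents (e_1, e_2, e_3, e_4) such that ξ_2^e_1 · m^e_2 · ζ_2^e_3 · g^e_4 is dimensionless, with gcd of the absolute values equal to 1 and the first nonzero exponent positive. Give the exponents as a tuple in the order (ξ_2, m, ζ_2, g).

M: e_1·(1) + e_2·(1) + e_3·(0) + e_4·(0) = 0
L: e_1·(0) + e_2·(0) + e_3·(1) + e_4·(1) = 0
T: e_1·(2) + e_2·(0) + e_3·(2) + e_4·(-2) = 0
Solving this homogeneous linear system for the smallest-integer solution (first nonzero entry positive) gives (2, -2, -1, 1).

(2, -2, -1, 1)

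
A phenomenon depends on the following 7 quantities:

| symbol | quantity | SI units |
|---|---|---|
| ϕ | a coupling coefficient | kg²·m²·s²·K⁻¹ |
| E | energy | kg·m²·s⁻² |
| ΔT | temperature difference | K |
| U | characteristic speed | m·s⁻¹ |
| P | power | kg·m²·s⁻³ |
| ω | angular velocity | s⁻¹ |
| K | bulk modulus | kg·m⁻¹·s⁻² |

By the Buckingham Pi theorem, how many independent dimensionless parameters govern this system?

There are 7 variables and 4 base dimensions (M, L, T, Θ).
The dimension matrix has rank 4.
Independent dimensionless groups: 7 − 4 = 3.

3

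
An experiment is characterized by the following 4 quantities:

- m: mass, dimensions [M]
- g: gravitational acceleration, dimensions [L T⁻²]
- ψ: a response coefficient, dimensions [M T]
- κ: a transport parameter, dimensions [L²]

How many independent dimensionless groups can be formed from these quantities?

There are 4 variables and 3 base dimensions (M, L, T).
The dimension matrix has rank 3.
Independent dimensionless groups: 4 − 3 = 1.

1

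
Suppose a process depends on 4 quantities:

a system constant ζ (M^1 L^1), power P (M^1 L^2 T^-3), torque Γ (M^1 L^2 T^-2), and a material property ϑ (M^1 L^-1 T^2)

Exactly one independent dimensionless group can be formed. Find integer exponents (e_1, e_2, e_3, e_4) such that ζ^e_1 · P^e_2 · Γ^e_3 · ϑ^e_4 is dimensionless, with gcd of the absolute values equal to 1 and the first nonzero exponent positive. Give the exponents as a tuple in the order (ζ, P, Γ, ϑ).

M: e_1·(1) + e_2·(1) + e_3·(1) + e_4·(1) = 0
L: e_1·(1) + e_2·(2) + e_3·(2) + e_4·(-1) = 0
T: e_1·(0) + e_2·(-3) + e_3·(-2) + e_4·(2) = 0
Solving this homogeneous linear system for the smallest-integer solution (first nonzero entry positive) gives (3, 2, -4, -1).

(3, 2, -4, -1)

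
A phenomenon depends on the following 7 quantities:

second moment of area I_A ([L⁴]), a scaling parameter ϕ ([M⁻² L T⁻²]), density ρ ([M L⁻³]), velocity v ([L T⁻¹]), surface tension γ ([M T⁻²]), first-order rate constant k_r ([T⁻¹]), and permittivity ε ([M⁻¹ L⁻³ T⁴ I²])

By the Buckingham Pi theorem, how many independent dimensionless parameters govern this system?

3

There are 7 variables and 4 base dimensions (M, L, T, I).
The dimension matrix has rank 4.
Independent dimensionless groups: 7 − 4 = 3.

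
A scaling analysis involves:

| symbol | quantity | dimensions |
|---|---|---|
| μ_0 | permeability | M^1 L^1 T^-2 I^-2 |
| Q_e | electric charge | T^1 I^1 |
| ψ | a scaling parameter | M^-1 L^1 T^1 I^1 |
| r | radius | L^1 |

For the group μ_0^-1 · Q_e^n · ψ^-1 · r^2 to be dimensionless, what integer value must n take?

Balance the T exponent: (1)·n from Q_e, plus −(-2) − (1) + 2·(0) = 1 from the rest, must sum to zero.
n + 1 = 0, so n = -1.

-1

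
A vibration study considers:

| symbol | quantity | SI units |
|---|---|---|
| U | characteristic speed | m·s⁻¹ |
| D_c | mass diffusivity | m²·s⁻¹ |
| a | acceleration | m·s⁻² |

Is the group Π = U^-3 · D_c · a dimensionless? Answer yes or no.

yes

Sum the exponent of each base dimension across the product:
  M: −3·[U]_M + [D_c]_M + [a]_M = −3·(0) + (0) + (0) = 0
  L: −3·[U]_L + [D_c]_L + [a]_L = −3·(1) + (2) + (1) = 0
  T: −3·[U]_T + [D_c]_T + [a]_T = −3·(-1) + (-1) + (-2) = 0
All base exponents vanish — dimensionless.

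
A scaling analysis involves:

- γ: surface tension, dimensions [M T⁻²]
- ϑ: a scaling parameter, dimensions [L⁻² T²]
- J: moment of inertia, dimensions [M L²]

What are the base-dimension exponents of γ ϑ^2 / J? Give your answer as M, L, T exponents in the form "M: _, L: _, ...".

M: 0, L: -6, T: 2

Collect each base-dimension exponent across the product:
  M: (1) + 2·(0) − (1) = 0
  L: (0) + 2·(-2) − (2) = -6
  T: (-2) + 2·(2) − (0) = 2
So the dimensions are [L⁻⁶ T²].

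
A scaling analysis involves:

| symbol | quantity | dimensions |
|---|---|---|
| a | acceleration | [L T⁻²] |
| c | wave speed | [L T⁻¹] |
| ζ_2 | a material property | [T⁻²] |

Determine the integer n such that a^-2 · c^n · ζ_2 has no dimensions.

2

Balance the L exponent: (1)·n from c, plus −2·(1) + (0) = -2 from the rest, must sum to zero.
n − 2 = 0, so n = 2.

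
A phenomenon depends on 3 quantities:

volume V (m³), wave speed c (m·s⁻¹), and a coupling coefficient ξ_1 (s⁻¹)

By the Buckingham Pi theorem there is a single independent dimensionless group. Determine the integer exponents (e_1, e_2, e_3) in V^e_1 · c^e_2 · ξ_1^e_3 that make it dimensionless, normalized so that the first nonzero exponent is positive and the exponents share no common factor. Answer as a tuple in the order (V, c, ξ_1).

(1, -3, 3)

L: e_1·(3) + e_2·(1) + e_3·(0) = 0
T: e_1·(0) + e_2·(-1) + e_3·(-1) = 0
Solving this homogeneous linear system for the smallest-integer solution (first nonzero entry positive) gives (1, -3, 3).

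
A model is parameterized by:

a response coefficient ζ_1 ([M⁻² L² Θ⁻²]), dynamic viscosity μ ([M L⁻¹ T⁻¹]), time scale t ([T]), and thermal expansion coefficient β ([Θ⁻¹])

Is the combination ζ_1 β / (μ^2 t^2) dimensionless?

Sum the exponent of each base dimension across the product:
  M: [ζ_1]_M − 2·[μ]_M − 2·[t]_M + [β]_M = (-2) − 2·(1) − 2·(0) + (0) = -4
  L: [ζ_1]_L − 2·[μ]_L − 2·[t]_L + [β]_L = (2) − 2·(-1) − 2·(0) + (0) = 4
  T: [ζ_1]_T − 2·[μ]_T − 2·[t]_T + [β]_T = (0) − 2·(-1) − 2·(1) + (0) = 0
  Θ: [ζ_1]_Θ − 2·[μ]_Θ − 2·[t]_Θ + [β]_Θ = (-2) − 2·(0) − 2·(0) + (-1) = -3
Net dimensions [M⁻⁴ L⁴ Θ⁻³] ≠ [1] — not dimensionless.

no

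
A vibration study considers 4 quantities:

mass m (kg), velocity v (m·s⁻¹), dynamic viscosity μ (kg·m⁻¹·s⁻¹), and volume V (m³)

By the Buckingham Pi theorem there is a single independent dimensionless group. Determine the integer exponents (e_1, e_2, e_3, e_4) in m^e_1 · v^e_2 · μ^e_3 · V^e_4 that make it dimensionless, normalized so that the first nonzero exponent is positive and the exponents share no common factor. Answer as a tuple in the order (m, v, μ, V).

M: e_1·(1) + e_2·(0) + e_3·(1) + e_4·(0) = 0
L: e_1·(0) + e_2·(1) + e_3·(-1) + e_4·(3) = 0
T: e_1·(0) + e_2·(-1) + e_3·(-1) + e_4·(0) = 0
Solving this homogeneous linear system for the smallest-integer solution (first nonzero entry positive) gives (3, 3, -3, -2).

(3, 3, -3, -2)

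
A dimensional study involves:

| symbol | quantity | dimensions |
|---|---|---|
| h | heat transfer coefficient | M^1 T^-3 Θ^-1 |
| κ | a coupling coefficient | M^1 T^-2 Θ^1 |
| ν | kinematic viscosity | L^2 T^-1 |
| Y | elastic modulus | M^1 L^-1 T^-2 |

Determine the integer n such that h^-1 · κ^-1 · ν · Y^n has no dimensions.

2

Balance the M exponent: (1)·n from Y, plus −(1) − (1) + (0) = -2 from the rest, must sum to zero.
n − 2 = 0, so n = 2.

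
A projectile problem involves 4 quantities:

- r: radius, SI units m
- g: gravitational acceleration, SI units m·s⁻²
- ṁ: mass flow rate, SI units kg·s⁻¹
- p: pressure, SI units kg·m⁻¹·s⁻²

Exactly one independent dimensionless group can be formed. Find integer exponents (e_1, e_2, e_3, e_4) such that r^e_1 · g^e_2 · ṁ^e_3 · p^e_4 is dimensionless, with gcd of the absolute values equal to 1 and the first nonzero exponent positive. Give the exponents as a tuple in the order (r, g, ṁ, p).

M: e_1·(0) + e_2·(0) + e_3·(1) + e_4·(1) = 0
L: e_1·(1) + e_2·(1) + e_3·(0) + e_4·(-1) = 0
T: e_1·(0) + e_2·(-2) + e_3·(-1) + e_4·(-2) = 0
Solving this homogeneous linear system for the smallest-integer solution (first nonzero entry positive) gives (3, -1, -2, 2).

(3, -1, -2, 2)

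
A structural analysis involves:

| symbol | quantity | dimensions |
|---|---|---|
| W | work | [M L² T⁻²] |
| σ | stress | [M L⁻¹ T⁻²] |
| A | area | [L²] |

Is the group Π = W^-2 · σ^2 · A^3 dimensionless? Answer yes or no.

Sum the exponent of each base dimension across the product:
  M: −2·[W]_M + 2·[σ]_M + 3·[A]_M = −2·(1) + 2·(1) + 3·(0) = 0
  L: −2·[W]_L + 2·[σ]_L + 3·[A]_L = −2·(2) + 2·(-1) + 3·(2) = 0
  T: −2·[W]_T + 2·[σ]_T + 3·[A]_T = −2·(-2) + 2·(-2) + 3·(0) = 0
  Θ: −2·[W]_Θ + 2·[σ]_Θ + 3·[A]_Θ = −2·(0) + 2·(0) + 3·(0) = 0
All base exponents vanish — dimensionless.

yes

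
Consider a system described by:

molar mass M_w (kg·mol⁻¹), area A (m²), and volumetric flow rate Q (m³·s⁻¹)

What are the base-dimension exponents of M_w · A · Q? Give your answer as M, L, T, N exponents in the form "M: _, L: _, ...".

Collect each base-dimension exponent across the product:
  M: (1) + (0) + (0) = 1
  L: (0) + (2) + (3) = 5
  T: (0) + (0) + (-1) = -1
  N: (-1) + (0) + (0) = -1
So the dimensions are [M L⁵ T⁻¹ N⁻¹].

M: 1, L: 5, T: -1, N: -1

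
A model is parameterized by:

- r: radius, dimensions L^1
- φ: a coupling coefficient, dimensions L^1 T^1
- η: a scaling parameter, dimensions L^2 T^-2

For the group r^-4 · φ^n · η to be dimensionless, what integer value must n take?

Balance the L exponent: (1)·n from φ, plus −4·(1) + (2) = -2 from the rest, must sum to zero.
n − 2 = 0, so n = 2.

2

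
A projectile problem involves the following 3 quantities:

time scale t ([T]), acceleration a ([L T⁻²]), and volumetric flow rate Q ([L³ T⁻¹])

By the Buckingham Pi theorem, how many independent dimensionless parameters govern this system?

1

There are 3 variables and 2 base dimensions (L, T).
The dimension matrix has rank 2.
Independent dimensionless groups: 3 − 2 = 1.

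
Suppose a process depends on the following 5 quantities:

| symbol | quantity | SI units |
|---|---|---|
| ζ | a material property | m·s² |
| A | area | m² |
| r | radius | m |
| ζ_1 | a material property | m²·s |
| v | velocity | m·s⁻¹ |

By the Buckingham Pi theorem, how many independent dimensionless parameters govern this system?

There are 5 variables and 2 base dimensions (L, T).
The dimension matrix has rank 2.
Independent dimensionless groups: 5 − 2 = 3.

3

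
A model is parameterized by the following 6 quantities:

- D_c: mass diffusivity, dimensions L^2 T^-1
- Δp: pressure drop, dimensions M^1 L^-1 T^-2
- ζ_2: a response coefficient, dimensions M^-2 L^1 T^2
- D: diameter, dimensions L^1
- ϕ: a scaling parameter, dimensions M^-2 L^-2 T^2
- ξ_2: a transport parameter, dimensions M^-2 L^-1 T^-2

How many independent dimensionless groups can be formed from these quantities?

3

There are 6 variables and 3 base dimensions (M, L, T).
The dimension matrix has rank 3.
Independent dimensionless groups: 6 − 3 = 3.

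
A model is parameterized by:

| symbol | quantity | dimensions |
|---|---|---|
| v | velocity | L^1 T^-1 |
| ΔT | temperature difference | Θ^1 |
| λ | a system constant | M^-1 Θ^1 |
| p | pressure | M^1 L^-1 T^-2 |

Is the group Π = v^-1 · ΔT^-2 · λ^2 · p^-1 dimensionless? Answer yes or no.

Sum the exponent of each base dimension across the product:
  M: −[v]_M − 2·[ΔT]_M + 2·[λ]_M − [p]_M = −(0) − 2·(0) + 2·(-1) − (1) = -3
  L: −[v]_L − 2·[ΔT]_L + 2·[λ]_L − [p]_L = −(1) − 2·(0) + 2·(0) − (-1) = 0
  T: −[v]_T − 2·[ΔT]_T + 2·[λ]_T − [p]_T = −(-1) − 2·(0) + 2·(0) − (-2) = 3
  Θ: −[v]_Θ − 2·[ΔT]_Θ + 2·[λ]_Θ − [p]_Θ = −(0) − 2·(1) + 2·(1) − (0) = 0
Net dimensions [M⁻³ T³] ≠ [1] — not dimensionless.

no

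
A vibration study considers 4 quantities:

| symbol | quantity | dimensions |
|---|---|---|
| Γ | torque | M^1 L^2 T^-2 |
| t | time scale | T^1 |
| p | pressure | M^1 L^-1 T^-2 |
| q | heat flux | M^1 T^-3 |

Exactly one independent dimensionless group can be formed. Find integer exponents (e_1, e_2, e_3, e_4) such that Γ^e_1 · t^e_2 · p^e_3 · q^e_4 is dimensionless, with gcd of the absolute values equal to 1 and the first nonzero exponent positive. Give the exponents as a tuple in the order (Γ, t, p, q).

(1, -3, 2, -3)

M: e_1·(1) + e_2·(0) + e_3·(1) + e_4·(1) = 0
L: e_1·(2) + e_2·(0) + e_3·(-1) + e_4·(0) = 0
T: e_1·(-2) + e_2·(1) + e_3·(-2) + e_4·(-3) = 0
Solving this homogeneous linear system for the smallest-integer solution (first nonzero entry positive) gives (1, -3, 2, -3).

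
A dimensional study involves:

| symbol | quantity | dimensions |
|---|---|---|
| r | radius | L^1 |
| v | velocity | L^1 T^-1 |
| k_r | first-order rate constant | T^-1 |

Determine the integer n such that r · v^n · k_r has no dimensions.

-1

Balance the L exponent: (1)·n from v, plus (1) + (0) = 1 from the rest, must sum to zero.
n + 1 = 0, so n = -1.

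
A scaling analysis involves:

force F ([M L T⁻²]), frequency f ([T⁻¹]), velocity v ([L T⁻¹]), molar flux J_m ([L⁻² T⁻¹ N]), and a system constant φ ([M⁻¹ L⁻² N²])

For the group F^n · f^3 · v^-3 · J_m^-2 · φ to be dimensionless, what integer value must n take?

Balance the M exponent: (1)·n from F, plus 3·(0) − 3·(0) − 2·(0) + (-1) = -1 from the rest, must sum to zero.
n − 1 = 0, so n = 1.

1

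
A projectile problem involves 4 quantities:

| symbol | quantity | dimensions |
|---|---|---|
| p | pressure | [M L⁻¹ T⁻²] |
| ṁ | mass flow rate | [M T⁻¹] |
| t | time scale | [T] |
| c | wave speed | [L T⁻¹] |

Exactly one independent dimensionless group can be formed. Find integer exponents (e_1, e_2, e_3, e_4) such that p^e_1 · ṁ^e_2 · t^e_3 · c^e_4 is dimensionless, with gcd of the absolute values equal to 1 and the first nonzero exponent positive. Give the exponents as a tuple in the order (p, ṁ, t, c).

M: e_1·(1) + e_2·(1) + e_3·(0) + e_4·(0) = 0
L: e_1·(-1) + e_2·(0) + e_3·(0) + e_4·(1) = 0
T: e_1·(-2) + e_2·(-1) + e_3·(1) + e_4·(-1) = 0
Solving this homogeneous linear system for the smallest-integer solution (first nonzero entry positive) gives (1, -1, 2, 1).

(1, -1, 2, 1)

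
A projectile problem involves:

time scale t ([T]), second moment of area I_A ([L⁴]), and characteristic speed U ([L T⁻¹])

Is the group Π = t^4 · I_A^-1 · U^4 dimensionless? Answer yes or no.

Sum the exponent of each base dimension across the product:
  L: 4·[t]_L − [I_A]_L + 4·[U]_L = 4·(0) − (4) + 4·(1) = 0
  T: 4·[t]_T − [I_A]_T + 4·[U]_T = 4·(1) − (0) + 4·(-1) = 0
All base exponents vanish — dimensionless.

yes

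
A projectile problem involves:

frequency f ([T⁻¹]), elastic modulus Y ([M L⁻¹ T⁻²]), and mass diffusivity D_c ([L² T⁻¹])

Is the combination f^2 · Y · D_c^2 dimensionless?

no

Sum the exponent of each base dimension across the product:
  M: 2·[f]_M + [Y]_M + 2·[D_c]_M = 2·(0) + (1) + 2·(0) = 1
  L: 2·[f]_L + [Y]_L + 2·[D_c]_L = 2·(0) + (-1) + 2·(2) = 3
  T: 2·[f]_T + [Y]_T + 2·[D_c]_T = 2·(-1) + (-2) + 2·(-1) = -6
Net dimensions [M L³ T⁻⁶] ≠ [1] — not dimensionless.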